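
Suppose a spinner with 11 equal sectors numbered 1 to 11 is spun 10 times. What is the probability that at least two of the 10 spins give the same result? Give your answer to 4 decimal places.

0.9985

P(all 10 different) = 11/11 · 10/11 · ··· · 2/11 ≈ 0.0015.
P(at least two equal) = 1 − 0.0015 = 0.9985.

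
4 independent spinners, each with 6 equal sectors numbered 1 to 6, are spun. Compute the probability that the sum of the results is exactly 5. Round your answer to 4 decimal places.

0.0031

There are 6^4 = 1296 equally likely outcomes.
The number of ordered 4-tuples from {1,…,6} summing to 5 is 4.
P(sum = 5) = 4/1296 = 1/324 ≈ 0.0031.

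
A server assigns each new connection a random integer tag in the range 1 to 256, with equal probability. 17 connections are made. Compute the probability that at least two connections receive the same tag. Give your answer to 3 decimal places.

0.419

It's easier to compute the probability that all 17 are distinct.
P(all distinct) = 256/256 · 255/256 · ··· · 240/256 ≈ 0.581.
So the probability of at least one match is 1 − 0.581 = 0.419.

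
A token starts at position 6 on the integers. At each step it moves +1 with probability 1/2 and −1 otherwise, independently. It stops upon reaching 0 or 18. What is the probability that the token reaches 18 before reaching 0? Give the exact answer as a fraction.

With a fair step, P(i) = ½P(i−1) + ½P(i+1) with P(0)=0, P(18)=1 has the linear solution P(i) = i/18.
P(6) = 6/18 = 1/3.

1/3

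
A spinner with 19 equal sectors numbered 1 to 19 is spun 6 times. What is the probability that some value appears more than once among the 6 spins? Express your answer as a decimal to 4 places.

0.5848

P(all 6 different) = 19/19 · 18/19 · ··· · 14/19 ≈ 0.4152.
P(at least two equal) = 1 − 0.4152 = 0.5848.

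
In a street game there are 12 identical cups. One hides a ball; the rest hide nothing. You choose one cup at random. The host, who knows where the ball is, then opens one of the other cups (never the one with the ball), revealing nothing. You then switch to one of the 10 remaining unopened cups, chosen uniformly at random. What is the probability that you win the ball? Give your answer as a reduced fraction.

Your original cup holds the ball with probability 1/12, so the other 11 collectively hold it with probability 11/12.
The host can always find an empty cup to open, so this doesn't change that 11/12; it is now spread over the 10 remaining unopened cups.
P(win by switching) = (11/12) · (1/10) = 11/120.

11/120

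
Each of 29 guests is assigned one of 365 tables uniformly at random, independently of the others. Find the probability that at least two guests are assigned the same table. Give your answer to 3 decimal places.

It's easier to compute the probability that all 29 are distinct.
P(all distinct) = 365/365 · 364/365 · ··· · 337/365 ≈ 0.319.
So the probability of at least one match is 1 − 0.319 = 0.681.

0.681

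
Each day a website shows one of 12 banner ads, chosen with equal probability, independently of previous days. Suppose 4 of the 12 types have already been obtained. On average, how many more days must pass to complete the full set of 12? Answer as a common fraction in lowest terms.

2283/70

Starting from 4 distinct types, each trial gives a new one with probability (12−i)/12 when i types are held, so the wait for the next new type is 12/(12−i).
E = 12/8 + 12/7 + 12/6 + 12/5 + 12/4 + 12/3 + 12/2 + 12/1 = 2283/70.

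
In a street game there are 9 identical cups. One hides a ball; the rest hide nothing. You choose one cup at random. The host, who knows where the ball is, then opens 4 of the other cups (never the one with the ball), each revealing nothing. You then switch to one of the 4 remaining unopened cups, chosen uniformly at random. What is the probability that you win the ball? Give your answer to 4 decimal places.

Your original cup holds the ball with probability 1/9, so the other 8 collectively hold it with probability 8/9.
The host can always find 4 empty cups to open, so the reveals don't change that 8/9; it is now spread over the 4 remaining unopened cups.
P(win by switching) = (8/9) · (1/4) = 2/9 ≈ 0.2222.

0.2222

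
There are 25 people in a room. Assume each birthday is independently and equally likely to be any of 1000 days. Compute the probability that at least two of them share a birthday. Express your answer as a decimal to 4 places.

It's easier to compute the probability that all 25 are distinct.
P(all distinct) = 1000/1000 · 999/1000 · ··· · 976/1000 ≈ 0.7390.
So the probability of at least one match is 1 − 0.7390 = 0.2610.

0.2610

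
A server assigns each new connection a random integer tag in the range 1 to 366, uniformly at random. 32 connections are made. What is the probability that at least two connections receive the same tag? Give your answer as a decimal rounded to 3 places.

It's easier to compute the probability that all 32 are distinct.
P(all distinct) = 366/366 · 365/366 · ··· · 335/366 ≈ 0.248.
So the probability of at least one match is 1 − 0.248 = 0.752.

0.752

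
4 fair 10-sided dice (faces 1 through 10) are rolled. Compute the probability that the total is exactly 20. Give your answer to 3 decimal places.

There are 10^4 = 10000 equally likely outcomes.
The number of ordered 4-tuples from {1,…,10} summing to 20 is 633.
P(sum = 20) = 633/10000 ≈ 0.063.

0.063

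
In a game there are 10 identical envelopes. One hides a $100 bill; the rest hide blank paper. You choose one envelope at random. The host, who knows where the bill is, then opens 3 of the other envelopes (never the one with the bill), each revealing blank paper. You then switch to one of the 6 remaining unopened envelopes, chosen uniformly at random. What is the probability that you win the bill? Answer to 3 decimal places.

0.150

Your original envelope holds the bill with probability 1/10, so the other 9 collectively hold it with probability 9/10.
The host can always find 3 empty envelopes to open, so the reveals don't change that 9/10; it is now spread over the 6 remaining unopened envelopes.
P(win by switching) = (9/10) · (1/6) = 3/20 ≈ 0.150.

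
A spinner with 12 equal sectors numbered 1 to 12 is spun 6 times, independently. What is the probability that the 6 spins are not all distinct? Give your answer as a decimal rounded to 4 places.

P(all 6 different) = 12/12 · 11/12 · ··· · 7/12 ≈ 0.2228.
P(at least two equal) = 1 − 0.2228 = 0.7772.

0.7772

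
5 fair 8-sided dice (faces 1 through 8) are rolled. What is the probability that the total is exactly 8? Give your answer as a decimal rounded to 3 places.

0.001

There are 8^5 = 32768 equally likely outcomes.
The number of ordered 5-tuples from {1,…,8} summing to 8 is 35.
P(sum = 8) = 35/32768 ≈ 0.001.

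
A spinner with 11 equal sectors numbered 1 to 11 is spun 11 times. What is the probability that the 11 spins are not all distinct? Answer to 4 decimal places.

0.9999

P(all 11 different) = 11/11 · 10/11 · ··· · 1/11 ≈ 0.0001.
P(at least two equal) = 1 − 0.0001 = 0.9999.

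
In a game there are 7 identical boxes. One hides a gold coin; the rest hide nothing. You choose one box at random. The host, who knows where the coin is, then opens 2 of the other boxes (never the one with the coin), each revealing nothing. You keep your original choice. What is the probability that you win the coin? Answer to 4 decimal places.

0.1429

The host can always open 2 empty boxes regardless of your choice, so the reveals give no information about your original box.
P(win by staying) = 1/7 ≈ 0.1429.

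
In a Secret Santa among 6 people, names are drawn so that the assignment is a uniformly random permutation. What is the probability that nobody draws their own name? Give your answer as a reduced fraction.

53/144

This is the derangement probability: permutations of 6 with no fixed point.
D(6) = 6! · (1 − 1/1! + 1/2! − ··· + (−1)^6/6!) = 265.
P = 265/720 = 53/144.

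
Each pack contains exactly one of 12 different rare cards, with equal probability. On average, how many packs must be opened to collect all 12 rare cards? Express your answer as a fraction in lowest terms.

86021/2310

After i distinct types are collected, each trial gives a new one with probability (12−i)/12, so the expected wait for the next new type is 12/(12−i).
E = 12/12 + 12/11 + 12/10 + 12/9 + 12/8 + 12/7 + 12/6 + 12/5 + 12/4 + 12/3 + 12/2 + 12/1 = 86021/2310.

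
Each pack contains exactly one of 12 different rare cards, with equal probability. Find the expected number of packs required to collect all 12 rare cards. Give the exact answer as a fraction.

After i distinct types are collected, each trial gives a new one with probability (12−i)/12, so the expected wait for the next new type is 12/(12−i).
E = 12/12 + 12/11 + 12/10 + 12/9 + 12/8 + 12/7 + 12/6 + 12/5 + 12/4 + 12/3 + 12/2 + 12/1 = 86021/2310.

86021/2310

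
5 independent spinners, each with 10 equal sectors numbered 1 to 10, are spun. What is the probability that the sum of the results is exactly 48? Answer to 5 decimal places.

0.00015

There are 10^5 = 100000 equally likely outcomes.
The number of ordered 5-tuples from {1,…,10} summing to 48 is 15.
P(sum = 48) = 15/100000 = 3/20000 ≈ 0.00015.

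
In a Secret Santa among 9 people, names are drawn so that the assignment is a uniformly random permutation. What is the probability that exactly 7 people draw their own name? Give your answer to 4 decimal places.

0.0001

Choose which 7 of the 9 are fixed: C(9,7) = 36 ways.
The remaining 2 must have no fixed point: D(2) = 1.
P = 36·1/362880 = 1/10080 ≈ 0.0001.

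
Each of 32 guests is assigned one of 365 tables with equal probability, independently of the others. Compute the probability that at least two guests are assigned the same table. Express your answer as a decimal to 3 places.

It's easier to compute the probability that all 32 are distinct.
P(all distinct) = 365/365 · 364/365 · ··· · 334/365 ≈ 0.247.
So the probability of at least one match is 1 − 0.247 = 0.753.

0.753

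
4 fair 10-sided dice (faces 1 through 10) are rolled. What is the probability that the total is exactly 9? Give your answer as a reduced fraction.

7/1250

There are 10^4 = 10000 equally likely outcomes.
The number of ordered 4-tuples from {1,…,10} summing to 9 is 56.
P(sum = 9) = 56/10000 = 7/1250.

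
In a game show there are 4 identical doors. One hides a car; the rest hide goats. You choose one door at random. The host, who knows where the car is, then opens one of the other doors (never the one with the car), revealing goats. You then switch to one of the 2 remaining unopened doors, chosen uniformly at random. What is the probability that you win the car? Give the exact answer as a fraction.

3/8

Your original door holds the car with probability 1/4, so the other 3 collectively hold it with probability 3/4.
The host can always find an empty door to open, so this doesn't change that 3/4; it is now spread over the 2 remaining unopened doors.
P(win by switching) = (3/4) · (1/2) = 3/8.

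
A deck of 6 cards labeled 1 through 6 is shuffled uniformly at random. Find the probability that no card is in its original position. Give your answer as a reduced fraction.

This is the derangement probability: permutations of 6 with no fixed point.
D(6) = 6! · (1 − 1/1! + 1/2! − ··· + (−1)^6/6!) = 265.
P = 265/720 = 53/144.

53/144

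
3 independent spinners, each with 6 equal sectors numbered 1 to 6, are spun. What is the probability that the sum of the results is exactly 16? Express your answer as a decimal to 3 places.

There are 6^3 = 216 equally likely outcomes.
The number of ordered 3-tuples from {1,…,6} summing to 16 is 6.
P(sum = 16) = 6/216 = 1/36 ≈ 0.028.

0.028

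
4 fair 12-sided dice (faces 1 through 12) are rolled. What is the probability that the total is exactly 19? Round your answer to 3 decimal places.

There are 12^4 = 20736 equally likely outcomes.
The number of ordered 4-tuples from {1,…,12} summing to 19 is 736.
P(sum = 19) = 736/20736 = 23/648 ≈ 0.035.

0.035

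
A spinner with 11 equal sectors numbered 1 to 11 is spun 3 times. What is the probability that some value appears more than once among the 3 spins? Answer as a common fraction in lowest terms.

31/121

P(all 3 different) = 11/11 · 10/11 · ··· · 9/11 = 90/121.
P(at least two equal) = 1 − 90/121 = 31/121.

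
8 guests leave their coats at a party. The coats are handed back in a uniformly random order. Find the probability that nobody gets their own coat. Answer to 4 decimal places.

This is the derangement probability: permutations of 8 with no fixed point.
D(8) = 8! · (1 − 1/1! + 1/2! − ··· + (−1)^8/8!) = 14833.
P = 14833/40320 = 2119/5760 ≈ 0.3679.

0.3679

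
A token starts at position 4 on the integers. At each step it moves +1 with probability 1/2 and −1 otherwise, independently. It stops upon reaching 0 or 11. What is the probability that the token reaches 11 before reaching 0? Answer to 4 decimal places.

With a fair step, P(i) = ½P(i−1) + ½P(i+1) with P(0)=0, P(11)=1 has the linear solution P(i) = i/11.
P(4) = 4/11 ≈ 0.3636.

0.3636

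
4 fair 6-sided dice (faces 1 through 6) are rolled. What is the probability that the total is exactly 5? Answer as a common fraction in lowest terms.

1/324

There are 6^4 = 1296 equally likely outcomes.
The number of ordered 4-tuples from {1,…,6} summing to 5 is 4.
P(sum = 5) = 4/1296 = 1/324.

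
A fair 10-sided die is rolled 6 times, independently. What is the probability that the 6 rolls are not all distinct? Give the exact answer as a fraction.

P(all 6 different) = 10/10 · 9/10 · ··· · 5/10 = 189/1250.
P(at least two equal) = 1 − 189/1250 = 1061/1250.

1061/1250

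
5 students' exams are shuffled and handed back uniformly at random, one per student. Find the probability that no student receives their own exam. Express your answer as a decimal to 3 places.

This is the derangement probability: permutations of 5 with no fixed point.
D(5) = 5! · (1 − 1/1! + 1/2! − ··· + (−1)^5/5!) = 44.
P = 44/120 = 11/30 ≈ 0.367.

0.367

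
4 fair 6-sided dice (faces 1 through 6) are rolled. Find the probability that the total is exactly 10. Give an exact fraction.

5/81

There are 6^4 = 1296 equally likely outcomes.
The number of ordered 4-tuples from {1,…,6} summing to 10 is 80.
P(sum = 10) = 80/1296 = 5/81.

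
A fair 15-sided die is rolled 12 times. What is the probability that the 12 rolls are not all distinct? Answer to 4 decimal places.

0.9983

P(all 12 different) = 15/15 · 14/15 · ··· · 4/15 ≈ 0.0017.
P(at least two equal) = 1 − 0.0017 = 0.9983.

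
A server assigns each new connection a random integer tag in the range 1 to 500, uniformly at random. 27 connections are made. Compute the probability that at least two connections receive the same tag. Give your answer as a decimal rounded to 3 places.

It's easier to compute the probability that all 27 are distinct.
P(all distinct) = 500/500 · 499/500 · ··· · 474/500 ≈ 0.489.
So the probability of at least one match is 1 − 0.489 = 0.511.

0.511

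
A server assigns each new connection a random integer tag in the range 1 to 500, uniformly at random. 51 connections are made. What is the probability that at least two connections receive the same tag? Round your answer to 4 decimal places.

It's easier to compute the probability that all 51 are distinct.
P(all distinct) = 500/500 · 499/500 · ··· · 450/500 ≈ 0.0713.
So the probability of at least one match is 1 − 0.0713 = 0.9287.

0.9287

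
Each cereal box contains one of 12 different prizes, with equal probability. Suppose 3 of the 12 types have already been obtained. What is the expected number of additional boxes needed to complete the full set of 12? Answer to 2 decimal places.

33.95

Starting from 3 distinct types, each trial gives a new one with probability (12−i)/12 when i types are held, so the wait for the next new type is 12/(12−i).
E = 12/9 + 12/8 + 12/7 + 12/6 + 12/5 + 12/4 + 12/3 + 12/2 + 12/1 = 7129/210 ≈ 33.95.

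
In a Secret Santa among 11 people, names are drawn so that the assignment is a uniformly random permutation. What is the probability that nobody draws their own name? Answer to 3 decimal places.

This is the derangement probability: permutations of 11 with no fixed point.
D(11) = 11! · (1 − 1/1! + 1/2! − ··· + (−1)^11/11!) = 14684570.
P = 14684570/39916800 = 1468457/3991680 ≈ 0.368.

0.368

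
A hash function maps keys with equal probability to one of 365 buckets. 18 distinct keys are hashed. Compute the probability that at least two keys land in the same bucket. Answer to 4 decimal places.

0.3469

It's easier to compute the probability that all 18 are distinct.
P(all distinct) = 365/365 · 364/365 · ··· · 348/365 ≈ 0.6531.
So the probability of at least one match is 1 − 0.6531 = 0.3469.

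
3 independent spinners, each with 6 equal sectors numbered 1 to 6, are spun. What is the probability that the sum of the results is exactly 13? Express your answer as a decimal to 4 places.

There are 6^3 = 216 equally likely outcomes.
The number of ordered 3-tuples from {1,…,6} summing to 13 is 21.
P(sum = 13) = 21/216 = 7/72 ≈ 0.0972.

0.0972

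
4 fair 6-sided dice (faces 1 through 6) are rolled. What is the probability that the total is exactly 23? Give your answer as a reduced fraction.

1/324

There are 6^4 = 1296 equally likely outcomes.
The number of ordered 4-tuples from {1,…,6} summing to 23 is 4.
P(sum = 23) = 4/1296 = 1/324.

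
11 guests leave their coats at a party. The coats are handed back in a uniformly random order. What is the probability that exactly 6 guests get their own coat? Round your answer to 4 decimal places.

Choose which 6 of the 11 are fixed: C(11,6) = 462 ways.
The remaining 5 must have no fixed point: D(5) = 44.
P = 462·44/39916800 = 11/21600 ≈ 0.0005.

0.0005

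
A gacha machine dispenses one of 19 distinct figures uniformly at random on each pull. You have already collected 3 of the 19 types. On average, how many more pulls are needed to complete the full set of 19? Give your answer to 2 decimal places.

Starting from 3 distinct types, each trial gives a new one with probability (19−i)/19 when i types are held, so the wait for the next new type is 19/(19−i).
E = 19/16 + 19/15 + 19/14 + 19/13 + 19/12 + 19/11 + 19/10 + 19/9 + 19/8 + 19/7 + 19/6 + 19/5 + 19/4 + 19/3 + 19/2 + 19/1 = 46294621/720720 ≈ 64.23.

64.23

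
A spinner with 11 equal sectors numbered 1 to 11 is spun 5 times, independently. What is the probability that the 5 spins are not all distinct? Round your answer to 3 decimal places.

P(all 5 different) = 11/11 · 10/11 · ··· · 7/11 ≈ 0.344.
P(at least two equal) = 1 − 0.344 = 0.656.

0.656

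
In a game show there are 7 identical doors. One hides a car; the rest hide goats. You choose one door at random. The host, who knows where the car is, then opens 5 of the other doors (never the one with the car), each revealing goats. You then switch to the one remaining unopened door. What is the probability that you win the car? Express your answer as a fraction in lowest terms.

6/7

Your original door holds the car with probability 1/7, so the other 6 collectively hold it with probability 6/7.
The host can always find 5 empty doors to open, so the reveals don't change that 6/7; it is now spread over the 1 remaining unopened door.
P(win by switching) = (6/7) · (1/1) = 6/7.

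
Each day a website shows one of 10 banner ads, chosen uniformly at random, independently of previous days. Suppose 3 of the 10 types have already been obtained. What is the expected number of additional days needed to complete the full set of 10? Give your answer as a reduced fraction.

Starting from 3 distinct types, each trial gives a new one with probability (10−i)/10 when i types are held, so the wait for the next new type is 10/(10−i).
E = 10/7 + 10/6 + 10/5 + 10/4 + 10/3 + 10/2 + 10/1 = 363/14.

363/14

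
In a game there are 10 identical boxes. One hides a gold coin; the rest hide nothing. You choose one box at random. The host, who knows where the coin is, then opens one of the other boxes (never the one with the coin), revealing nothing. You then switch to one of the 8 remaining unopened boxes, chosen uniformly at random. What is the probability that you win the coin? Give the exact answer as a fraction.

Your original box holds the coin with probability 1/10, so the other 9 collectively hold it with probability 9/10.
The host can always find an empty box to open, so this doesn't change that 9/10; it is now spread over the 8 remaining unopened boxes.
P(win by switching) = (9/10) · (1/8) = 9/80.

9/80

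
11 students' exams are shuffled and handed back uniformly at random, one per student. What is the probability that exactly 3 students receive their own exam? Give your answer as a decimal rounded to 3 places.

0.061

Choose which 3 of the 11 are fixed: C(11,3) = 165 ways.
The remaining 8 must have no fixed point: D(8) = 14833.
P = 165·14833/39916800 = 2119/34560 ≈ 0.061.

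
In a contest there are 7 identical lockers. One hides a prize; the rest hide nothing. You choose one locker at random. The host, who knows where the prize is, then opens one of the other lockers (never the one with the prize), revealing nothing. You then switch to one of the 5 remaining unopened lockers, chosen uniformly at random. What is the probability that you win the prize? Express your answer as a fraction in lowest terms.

6/35

Your original locker holds the prize with probability 1/7, so the other 6 collectively hold it with probability 6/7.
The host can always find an empty locker to open, so this doesn't change that 6/7; it is now spread over the 5 remaining unopened lockers.
P(win by switching) = (6/7) · (1/5) = 6/35.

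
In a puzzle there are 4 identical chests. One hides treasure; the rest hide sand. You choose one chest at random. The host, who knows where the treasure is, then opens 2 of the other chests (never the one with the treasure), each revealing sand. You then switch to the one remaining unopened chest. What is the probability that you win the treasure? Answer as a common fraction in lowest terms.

Your original chest holds the treasure with probability 1/4, so the other 3 collectively hold it with probability 3/4.
The host can always find 2 empty chests to open, so the reveals don't change that 3/4; it is now spread over the 1 remaining unopened chest.
P(win by switching) = (3/4) · (1/1) = 3/4.

3/4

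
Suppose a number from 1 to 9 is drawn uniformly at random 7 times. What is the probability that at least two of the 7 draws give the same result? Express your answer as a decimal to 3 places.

P(all 7 different) = 9/9 · 8/9 · ··· · 3/9 ≈ 0.038.
P(at least two equal) = 1 − 0.038 = 0.962.

0.962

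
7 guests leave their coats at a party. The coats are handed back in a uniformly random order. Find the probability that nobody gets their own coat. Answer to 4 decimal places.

This is the derangement probability: permutations of 7 with no fixed point.
D(7) = 7! · (1 − 1/1! + 1/2! − ··· + (−1)^7/7!) = 1854.
P = 1854/5040 = 103/280 ≈ 0.3679.

0.3679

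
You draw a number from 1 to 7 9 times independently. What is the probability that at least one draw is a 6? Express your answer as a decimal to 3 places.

P(no draw is a 6) = (6/7)^9 ≈ 0.250.
P(at least one) = 1 − 0.250 = 0.750.

0.750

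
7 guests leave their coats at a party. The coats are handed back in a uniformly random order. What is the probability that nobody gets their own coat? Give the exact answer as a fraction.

This is the derangement probability: permutations of 7 with no fixed point.
D(7) = 7! · (1 − 1/1! + 1/2! − ··· + (−1)^7/7!) = 1854.
P = 1854/5040 = 103/280.

103/280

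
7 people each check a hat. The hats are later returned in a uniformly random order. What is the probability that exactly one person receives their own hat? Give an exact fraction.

Choose which one is fixed: C(7,1) = 7 ways.
The remaining 6 must have no fixed point: D(6) = 265.
P = 7·265/5040 = 53/144.

53/144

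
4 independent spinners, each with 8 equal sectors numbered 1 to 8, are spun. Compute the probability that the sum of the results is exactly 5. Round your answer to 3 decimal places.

0.001

There are 8^4 = 4096 equally likely outcomes.
The number of ordered 4-tuples from {1,…,8} summing to 5 is 4.
P(sum = 5) = 4/4096 = 1/1024 ≈ 0.001.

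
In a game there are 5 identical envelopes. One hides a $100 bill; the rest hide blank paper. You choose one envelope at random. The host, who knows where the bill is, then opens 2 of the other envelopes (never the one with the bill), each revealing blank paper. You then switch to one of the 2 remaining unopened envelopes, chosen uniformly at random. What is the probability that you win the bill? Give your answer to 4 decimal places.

Your original envelope holds the bill with probability 1/5, so the other 4 collectively hold it with probability 4/5.
The host can always find 2 empty envelopes to open, so the reveals don't change that 4/5; it is now spread over the 2 remaining unopened envelopes.
P(win by switching) = (4/5) · (1/2) = 2/5 ≈ 0.4000.

0.4000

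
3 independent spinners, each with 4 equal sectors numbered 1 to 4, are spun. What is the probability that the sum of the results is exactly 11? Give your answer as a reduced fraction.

3/64

There are 4^3 = 64 equally likely outcomes.
The number of ordered 3-tuples from {1,…,4} summing to 11 is 3.
P(sum = 11) = 3/64.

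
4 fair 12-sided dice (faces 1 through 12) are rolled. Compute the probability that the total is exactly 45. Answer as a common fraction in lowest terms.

5/5184

There are 12^4 = 20736 equally likely outcomes.
The number of ordered 4-tuples from {1,…,12} summing to 45 is 20.
P(sum = 45) = 20/20736 = 5/5184.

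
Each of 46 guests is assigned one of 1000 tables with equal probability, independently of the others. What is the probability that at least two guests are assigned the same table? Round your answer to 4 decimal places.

It's easier to compute the probability that all 46 are distinct.
P(all distinct) = 1000/1000 · 999/1000 · ··· · 955/1000 ≈ 0.3496.
So the probability of at least one match is 1 − 0.3496 = 0.6504.

0.6504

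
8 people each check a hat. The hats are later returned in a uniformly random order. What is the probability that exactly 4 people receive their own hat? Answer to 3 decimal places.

Choose which 4 of the 8 are fixed: C(8,4) = 70 ways.
The remaining 4 must have no fixed point: D(4) = 9.
P = 70·9/40320 = 1/64 ≈ 0.016.

0.016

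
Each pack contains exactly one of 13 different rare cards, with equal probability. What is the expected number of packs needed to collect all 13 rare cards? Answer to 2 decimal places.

After i distinct types are collected, each trial gives a new one with probability (13−i)/13, so the expected wait for the next new type is 13/(13−i).
E = 13/13 + 13/12 + 13/11 + 13/10 + 13/9 + 13/8 + 13/7 + 13/6 + 13/5 + 13/4 + 13/3 + 13/2 + 13/1 = 1145993/27720 ≈ 41.34.

41.34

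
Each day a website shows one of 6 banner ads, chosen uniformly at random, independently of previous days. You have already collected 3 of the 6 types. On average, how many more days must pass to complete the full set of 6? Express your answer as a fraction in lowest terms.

11

Starting from 3 distinct types, each trial gives a new one with probability (6−i)/6 when i types are held, so the wait for the next new type is 6/(6−i).
E = 6/3 + 6/2 + 6/1 = 11.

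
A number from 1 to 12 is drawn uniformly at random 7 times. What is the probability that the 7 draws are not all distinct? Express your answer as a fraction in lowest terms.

P(all 7 different) = 12/12 · 11/12 · ··· · 6/12 = 385/3456.
P(at least two equal) = 1 − 385/3456 = 3071/3456.

3071/3456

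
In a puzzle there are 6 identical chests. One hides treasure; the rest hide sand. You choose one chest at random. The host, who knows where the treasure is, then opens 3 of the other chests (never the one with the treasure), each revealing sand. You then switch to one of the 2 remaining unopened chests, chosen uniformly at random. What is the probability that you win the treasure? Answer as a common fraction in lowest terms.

5/12

Your original chest holds the treasure with probability 1/6, so the other 5 collectively hold it with probability 5/6.
The host can always find 3 empty chests to open, so the reveals don't change that 5/6; it is now spread over the 2 remaining unopened chests.
P(win by switching) = (5/6) · (1/2) = 5/12.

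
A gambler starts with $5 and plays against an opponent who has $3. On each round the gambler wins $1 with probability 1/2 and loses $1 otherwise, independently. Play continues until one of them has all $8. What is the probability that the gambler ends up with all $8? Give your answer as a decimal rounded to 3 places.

0.625

With a fair step, P(i) = ½P(i−1) + ½P(i+1) with P(0)=0, P(8)=1 has the linear solution P(i) = i/8.
P(5) = 5/8 ≈ 0.625.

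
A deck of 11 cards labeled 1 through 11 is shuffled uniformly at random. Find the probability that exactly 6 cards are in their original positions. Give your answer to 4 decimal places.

0.0005

Choose which 6 of the 11 are fixed: C(11,6) = 462 ways.
The remaining 5 must have no fixed point: D(5) = 44.
P = 462·44/39916800 = 11/21600 ≈ 0.0005.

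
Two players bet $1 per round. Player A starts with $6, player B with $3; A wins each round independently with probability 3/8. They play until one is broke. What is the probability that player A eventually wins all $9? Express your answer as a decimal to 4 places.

Let r = q/p = (5/8)/(3/8) = 5/3. The recurrence P(i) = p·P(i+1) + q·P(i−1) with P(0)=0, P(9)=1 gives P(i) = (1 − r^i)/(1 − r^9).
P(6) = (1 − (5/3)^6) / (1 − (5/3)^9) = 4104/19729 ≈ 0.2080.

0.2080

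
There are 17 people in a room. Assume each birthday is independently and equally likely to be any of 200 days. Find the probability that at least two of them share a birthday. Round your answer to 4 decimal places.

0.5032

It's easier to compute the probability that all 17 are distinct.
P(all distinct) = 200/200 · 199/200 · ··· · 184/200 ≈ 0.4968.
So the probability of at least one match is 1 − 0.4968 = 0.5032.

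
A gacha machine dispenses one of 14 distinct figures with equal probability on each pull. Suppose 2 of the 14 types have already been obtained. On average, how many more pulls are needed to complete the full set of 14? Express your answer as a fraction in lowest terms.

Starting from 2 distinct types, each trial gives a new one with probability (14−i)/14 when i types are held, so the wait for the next new type is 14/(14−i).
E = 14/12 + 14/11 + 14/10 + 14/9 + 14/8 + 14/7 + 14/6 + 14/5 + 14/4 + 14/3 + 14/2 + 14/1 = 86021/1980.

86021/1980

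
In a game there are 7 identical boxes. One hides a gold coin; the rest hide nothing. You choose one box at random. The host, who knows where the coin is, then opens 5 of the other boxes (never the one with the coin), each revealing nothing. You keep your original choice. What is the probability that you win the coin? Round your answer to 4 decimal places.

0.1429

The host can always open 5 empty boxes regardless of your choice, so the reveals give no information about your original box.
P(win by staying) = 1/7 ≈ 0.1429.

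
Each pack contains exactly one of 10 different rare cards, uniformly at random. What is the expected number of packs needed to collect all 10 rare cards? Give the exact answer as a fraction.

7381/252

After i distinct types are collected, each trial gives a new one with probability (10−i)/10, so the expected wait for the next new type is 10/(10−i).
E = 10/10 + 10/9 + 10/8 + 10/7 + 10/6 + 10/5 + 10/4 + 10/3 + 10/2 + 10/1 = 7381/252.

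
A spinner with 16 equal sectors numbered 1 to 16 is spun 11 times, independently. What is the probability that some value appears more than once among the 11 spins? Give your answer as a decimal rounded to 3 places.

0.990

P(all 11 different) = 16/16 · 15/16 · ··· · 6/16 ≈ 0.010.
P(at least two equal) = 1 − 0.010 = 0.990.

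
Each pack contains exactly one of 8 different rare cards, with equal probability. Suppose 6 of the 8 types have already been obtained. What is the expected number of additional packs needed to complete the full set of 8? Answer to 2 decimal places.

Starting from 6 distinct types, each trial gives a new one with probability (8−i)/8 when i types are held, so the wait for the next new type is 8/(8−i).
E = 8/2 + 8/1 = 12 ≈ 12.00.

12.00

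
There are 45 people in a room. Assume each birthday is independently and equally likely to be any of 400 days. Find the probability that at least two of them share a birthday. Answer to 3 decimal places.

It's easier to compute the probability that all 45 are distinct.
P(all distinct) = 400/400 · 399/400 · ··· · 356/400 ≈ 0.076.
So the probability of at least one match is 1 − 0.076 = 0.924.

0.924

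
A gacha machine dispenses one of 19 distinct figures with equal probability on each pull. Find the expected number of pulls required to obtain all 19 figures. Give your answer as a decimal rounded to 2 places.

After i distinct types are collected, each trial gives a new one with probability (19−i)/19, so the expected wait for the next new type is 19/(19−i).
E = 19/19 + 19/18 + 19/17 + 19/16 + 19/15 + 19/14 + 19/13 + 19/12 + 19/11 + 19/10 + 19/9 + 19/8 + 19/7 + 19/6 + 19/5 + 19/4 + 19/3 + 19/2 + 19/1 = 275295799/4084080 ≈ 67.41.

67.41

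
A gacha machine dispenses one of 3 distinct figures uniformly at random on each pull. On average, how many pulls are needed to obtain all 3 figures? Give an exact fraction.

11/2

After i distinct types are collected, each trial gives a new one with probability (3−i)/3, so the expected wait for the next new type is 3/(3−i).
E = 3/3 + 3/2 + 3/1 = 11/2.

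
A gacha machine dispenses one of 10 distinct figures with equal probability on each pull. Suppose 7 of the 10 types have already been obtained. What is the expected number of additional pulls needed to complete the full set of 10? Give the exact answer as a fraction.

Starting from 7 distinct types, each trial gives a new one with probability (10−i)/10 when i types are held, so the wait for the next new type is 10/(10−i).
E = 10/3 + 10/2 + 10/1 = 55/3.

55/3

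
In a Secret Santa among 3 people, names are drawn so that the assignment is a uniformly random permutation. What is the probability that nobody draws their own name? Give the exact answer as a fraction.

1/3

This is the derangement probability: permutations of 3 with no fixed point.
D(3) = 3! · (1 − 1/1! + 1/2! − ··· + (−1)^3/3!) = 2.
P = 2/6 = 1/3.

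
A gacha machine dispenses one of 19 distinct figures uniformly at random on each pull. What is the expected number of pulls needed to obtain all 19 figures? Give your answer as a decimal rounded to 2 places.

67.41

After i distinct types are collected, each trial gives a new one with probability (19−i)/19, so the expected wait for the next new type is 19/(19−i).
E = 19/19 + 19/18 + 19/17 + 19/16 + 19/15 + 19/14 + 19/13 + 19/12 + 19/11 + 19/10 + 19/9 + 19/8 + 19/7 + 19/6 + 19/5 + 19/4 + 19/3 + 19/2 + 19/1 = 275295799/4084080 ≈ 67.41.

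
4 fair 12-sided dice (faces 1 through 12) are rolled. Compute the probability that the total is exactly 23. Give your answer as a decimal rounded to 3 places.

0.051

There are 12^4 = 20736 equally likely outcomes.
The number of ordered 4-tuples from {1,…,12} summing to 23 is 1060.
P(sum = 23) = 1060/20736 = 265/5184 ≈ 0.051.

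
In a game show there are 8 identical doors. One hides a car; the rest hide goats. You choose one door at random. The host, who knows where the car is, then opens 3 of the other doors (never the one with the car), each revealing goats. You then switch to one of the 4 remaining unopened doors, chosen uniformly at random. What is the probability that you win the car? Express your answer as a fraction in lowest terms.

7/32

Your original door holds the car with probability 1/8, so the other 7 collectively hold it with probability 7/8.
The host can always find 3 empty doors to open, so the reveals don't change that 7/8; it is now spread over the 4 remaining unopened doors.
P(win by switching) = (7/8) · (1/4) = 7/32.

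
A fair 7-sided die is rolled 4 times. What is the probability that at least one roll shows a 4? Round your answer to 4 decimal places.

0.4602

P(no roll shows a 4) = (6/7)^4 ≈ 0.5398.
P(at least one) = 1 − 0.5398 = 0.4602.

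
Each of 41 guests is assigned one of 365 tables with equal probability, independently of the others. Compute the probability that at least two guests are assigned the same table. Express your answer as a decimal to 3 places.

0.903

It's easier to compute the probability that all 41 are distinct.
P(all distinct) = 365/365 · 364/365 · ··· · 325/365 ≈ 0.097.
So the probability of at least one match is 1 − 0.097 = 0.903.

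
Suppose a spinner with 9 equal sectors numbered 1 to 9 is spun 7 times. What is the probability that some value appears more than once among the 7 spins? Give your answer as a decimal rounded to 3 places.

0.962

P(all 7 different) = 9/9 · 8/9 · ··· · 3/9 ≈ 0.038.
P(at least two equal) = 1 − 0.038 = 0.962.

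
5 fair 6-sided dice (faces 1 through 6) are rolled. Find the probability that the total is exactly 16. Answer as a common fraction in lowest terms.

245/2592

There are 6^5 = 7776 equally likely outcomes.
The number of ordered 5-tuples from {1,…,6} summing to 16 is 735.
P(sum = 16) = 735/7776 = 245/2592.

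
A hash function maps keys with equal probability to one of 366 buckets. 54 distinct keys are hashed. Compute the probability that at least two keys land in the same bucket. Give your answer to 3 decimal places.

It's easier to compute the probability that all 54 are distinct.
P(all distinct) = 366/366 · 365/366 · ··· · 313/366 ≈ 0.016.
So the probability of at least one match is 1 − 0.016 = 0.984.

0.984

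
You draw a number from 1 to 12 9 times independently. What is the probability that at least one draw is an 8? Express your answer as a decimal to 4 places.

P(no draw is an 8) = (11/12)^9 ≈ 0.4570.
P(at least one) = 1 − 0.4570 = 0.5430.

0.5430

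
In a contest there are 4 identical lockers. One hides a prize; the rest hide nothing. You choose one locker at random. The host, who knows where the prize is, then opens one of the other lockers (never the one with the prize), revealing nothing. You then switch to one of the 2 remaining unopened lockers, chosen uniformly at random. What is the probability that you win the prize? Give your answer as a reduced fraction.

3/8

Your original locker holds the prize with probability 1/4, so the other 3 collectively hold it with probability 3/4.
The host can always find an empty locker to open, so this doesn't change that 3/4; it is now spread over the 2 remaining unopened lockers.
P(win by switching) = (3/4) · (1/2) = 3/8.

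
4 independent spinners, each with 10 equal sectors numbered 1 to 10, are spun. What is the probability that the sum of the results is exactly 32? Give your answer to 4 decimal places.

There are 10^4 = 10000 equally likely outcomes.
The number of ordered 4-tuples from {1,…,10} summing to 32 is 165.
P(sum = 32) = 165/10000 = 33/2000 ≈ 0.0165.

0.0165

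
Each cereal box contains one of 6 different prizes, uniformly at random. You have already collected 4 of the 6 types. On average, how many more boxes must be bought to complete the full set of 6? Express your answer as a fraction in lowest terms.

Starting from 4 distinct types, each trial gives a new one with probability (6−i)/6 when i types are held, so the wait for the next new type is 6/(6−i).
E = 6/2 + 6/1 = 9.

9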